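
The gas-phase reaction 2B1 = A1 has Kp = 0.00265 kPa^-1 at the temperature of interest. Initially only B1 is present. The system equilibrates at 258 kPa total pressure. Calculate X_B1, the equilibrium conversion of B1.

X = 0.483

Basis: 1 mol B1 initially; let X = conversion of B1. Extent ξ = 0.5X.
Species balance: n_B1 = 1 − X; n_A1 = 0.5X.
n_T = Σnᵢ = 1 − 0.5X.
y_i = n_i/n_T, p_i = y_i·P. Kp = p_A1 / (p_B1^2).
This yields a degree-2 equation in X; solving on (0,1), X = 0.483.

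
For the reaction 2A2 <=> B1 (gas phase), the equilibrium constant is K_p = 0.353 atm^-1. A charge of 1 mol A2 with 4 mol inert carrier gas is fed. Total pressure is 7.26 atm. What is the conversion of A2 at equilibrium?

Let X = conversion of A2 (basis 1 mol A2); extent of reaction ξ = 0.5X.
Species balance: n_A2 = 1 − X; n_B1 = 0.5X; n_I = 4 (inert).
Total moles n_T = 5 − 0.5X.
Mole fractions y_i = n_i/n_T; K_p = p_B1 / (p_A2^2) with p_i = y_i·P.
Substituting and setting equal to 0.353 atm^-1 gives a polynomial in X; the root in (0,1) is X = 0.393.

X = 0.393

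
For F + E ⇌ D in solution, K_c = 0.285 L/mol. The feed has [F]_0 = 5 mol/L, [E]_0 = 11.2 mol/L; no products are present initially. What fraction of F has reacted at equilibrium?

Let X = conversion of F; extent ξ = 5·X mol/L.
Concentrations: [F] = 5 − 5X; [E] = 11.2 − 5X; [D] = 5X.
K_c = [D] / ([F] [E]).
Equating to 0.285 L/mol: the physical root is X = 0.689.

X = 0.689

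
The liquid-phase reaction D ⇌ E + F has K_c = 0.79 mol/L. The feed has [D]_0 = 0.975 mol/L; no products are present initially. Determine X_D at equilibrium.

X = 0.582

Let X = conversion of D; extent ξ = 0.975·X mol/L.
Concentrations: [D] = 0.975 − 0.975X; [E] = 0.975X; [F] = 0.975X.
K_c = [E] [F] / ([D]).
Solving K_c = 0.79 for X ∈ (0,1): X = 0.582.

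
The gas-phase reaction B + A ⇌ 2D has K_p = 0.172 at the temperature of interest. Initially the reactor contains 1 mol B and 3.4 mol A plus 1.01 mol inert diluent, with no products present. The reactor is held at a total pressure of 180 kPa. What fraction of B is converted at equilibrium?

Basis: 1 mol B initially; let X = conversion of B. Extent ξ = X.
Species balance: n_B = 1 − X; n_A = 3.4 − X; n_D = 2X; n_I = 1.01 (inert).
Total moles n_T = 5.41 (Δν = 0, constant).
With p_i = (n_i/n_T)P, K_p = p_D^2 / (p_B p_A).
Setting this equal to 0.172 and taking the physical root (0 < X < 1) gives X = 0.304.

X = 0.304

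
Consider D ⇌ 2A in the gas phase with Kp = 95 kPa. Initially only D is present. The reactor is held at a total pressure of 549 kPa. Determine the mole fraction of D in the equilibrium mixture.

Take 1 mol D as basis and let X be its fractional conversion, so ξ = X.
At extent ξ: n_D = 1 − X; n_A = 2X.
n_T = Σnᵢ = 1 + X.
With p_i = (n_i/n_T)P, Kp = p_A^2 / (p_D).
This yields a degree-2 equation in X; solving on (0,1), X = 0.204.
Then n_D = 0.796, n_T = 1.2, so y_D = 0.662.

y_D = 0.662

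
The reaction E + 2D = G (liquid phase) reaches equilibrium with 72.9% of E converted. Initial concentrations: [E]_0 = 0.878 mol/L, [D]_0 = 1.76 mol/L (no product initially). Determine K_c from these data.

K_c = 11.7 (mol/L)^-2

Let X = conversion of E.
Concentrations: [E] = 0.878 − 0.878X; [D] = 1.76 − 1.76X; [G] = 0.878X.
At X = 0.729: [E] = 0.238, [D] = 0.48, [G] = 0.64.
K_c = [G] / ([E] [D]^2) = 11.7 (mol/L)^-2.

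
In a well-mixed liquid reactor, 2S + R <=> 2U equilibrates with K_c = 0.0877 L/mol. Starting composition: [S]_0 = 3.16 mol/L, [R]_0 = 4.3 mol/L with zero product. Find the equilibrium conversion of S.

Let X = conversion of S; extent ξ = 3.16X/2 mol/L.
Concentrations: [S] = 3.16 − 3.16X; [R] = 4.3 − 1.58X; [U] = 3.16X.
K_c = [U]^2 / ([S]^2 [R]).
Setting equal to 0.0877 and solving for X on (0,1) gives X = 0.364.

X = 0.364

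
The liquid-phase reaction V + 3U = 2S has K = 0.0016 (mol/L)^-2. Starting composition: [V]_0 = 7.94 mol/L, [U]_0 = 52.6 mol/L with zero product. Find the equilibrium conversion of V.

Let X = conversion of V; extent ξ = 7.94·X mol/L.
Concentrations: [V] = 7.94 − 7.94X; [U] = 52.6 − 23.8X; [S] = 15.9X.
K = [S]^2 / ([V] [U]^3).
Equating to 0.0016 (mol/L)^-2: the physical root is X = 0.743.

X = 0.743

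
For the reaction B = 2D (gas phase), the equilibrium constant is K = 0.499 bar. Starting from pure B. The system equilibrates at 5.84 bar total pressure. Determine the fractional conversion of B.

Let X = conversion of B (basis 1 mol B); extent of reaction ξ = X.
Moles: n_B = 1 − X; n_D = 2X.
n_T = Σnᵢ = 1 + X.
Mole fractions y_i = n_i/n_T; K = p_D^2 / (p_B) with p_i = y_i·P.
Equating to 0.499 bar and solving on 0 < X < 1: X = 0.145.

X = 0.145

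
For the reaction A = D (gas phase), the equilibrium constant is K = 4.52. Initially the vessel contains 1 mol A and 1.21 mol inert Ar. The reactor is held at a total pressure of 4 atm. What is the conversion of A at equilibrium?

Take 1 mol A as basis and let X be its fractional conversion, so ξ = X.
Moles: n_A = 1 − X; n_D = X; n_I = 1.21 (inert).
Since Δν = 0, n_T = 2.21 throughout.
With p_i = (n_i/n_T)P, K = p_D / (p_A).
Substituting and setting equal to 4.52 gives a polynomial in X; the root in (0,1) is X = 0.819.

X = 0.819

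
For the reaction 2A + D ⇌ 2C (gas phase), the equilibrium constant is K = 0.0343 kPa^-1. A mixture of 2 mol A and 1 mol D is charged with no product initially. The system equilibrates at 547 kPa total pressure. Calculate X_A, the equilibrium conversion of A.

X = 0.631

Basis: 2 mol A initially; let X = conversion of A. Extent ξ = X.
Mole table: n_A = 2 − 2X; n_D = 1 − X; n_C = 2X.
Summing: n_T = 3 − X.
y_i = n_i/n_T, p_i = y_i·P. K = p_C^2 / (p_A^2 p_D).
Setting this equal to 0.0343 kPa^-1 and taking the physical root (0 < X < 1) gives X = 0.631.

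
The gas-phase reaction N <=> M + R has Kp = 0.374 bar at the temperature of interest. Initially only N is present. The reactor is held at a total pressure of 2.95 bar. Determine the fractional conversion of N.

X = 0.335

Let X = conversion of N (basis 1 mol N); extent of reaction ξ = X.
At extent ξ: n_N = 1 − X; n_M = X; n_R = X.
Total moles n_T = 1 + X.
Mole fractions y_i = n_i/n_T; Kp = p_M p_R / (p_N) with p_i = y_i·P.
Setting this equal to 0.374 bar and taking the physical root (0 < X < 1) gives X = 0.335.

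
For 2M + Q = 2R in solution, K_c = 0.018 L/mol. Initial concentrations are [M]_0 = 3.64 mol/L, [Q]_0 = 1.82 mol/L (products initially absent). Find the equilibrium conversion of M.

X = 0.143

Let X = conversion of M; extent ξ = 3.64X/2 mol/L.
Concentrations: [M] = 3.64 − 3.64X; [Q] = 1.82 − 1.82X; [R] = 3.64X.
K_c = [R]^2 / ([M]^2 [Q]).
This equals 0.018 at X = 0.143 (the root in 0 < X < 1).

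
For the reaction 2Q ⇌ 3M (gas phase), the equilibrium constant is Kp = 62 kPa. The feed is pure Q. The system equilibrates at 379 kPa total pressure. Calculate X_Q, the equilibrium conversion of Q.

X = 0.301

Take 1 mol Q as basis and let X be its fractional conversion, so ξ = 0.5X.
Moles: n_Q = 1 − X; n_M = 1.5X.
n_T = Σnᵢ = 1 + 0.5X.
With p_i = (n_i/n_T)P, Kp = p_M^3 / (p_Q^2).
Substituting and setting equal to 62 kPa gives a polynomial in X; the root in (0,1) is X = 0.301.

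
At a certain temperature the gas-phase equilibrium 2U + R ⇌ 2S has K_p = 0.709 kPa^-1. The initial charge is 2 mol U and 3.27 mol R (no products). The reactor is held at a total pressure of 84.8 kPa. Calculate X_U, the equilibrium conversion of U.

X = 0.852

Let X = conversion of U (basis 2 mol U); extent of reaction ξ = X.
At extent ξ: n_U = 2 − 2X; n_R = 3.27 − X; n_S = 2X.
n_T = Σnᵢ = 5.27 − X.
With p_i = (n_i/n_T)P, K_p = p_S^2 / (p_U^2 p_R).
This yields a degree-3 equation in X; solving on (0,1), X = 0.852.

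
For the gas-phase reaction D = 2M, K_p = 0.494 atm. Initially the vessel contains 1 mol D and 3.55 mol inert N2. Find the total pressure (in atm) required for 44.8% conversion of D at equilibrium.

Take 1 mol D as basis and let X be its fractional conversion, so ξ = X.
Moles: n_D = 1 − X; n_M = 2X; n_I = 3.55 (inert).
Summing: n_T = 4.55 + X.
K_p = p_M^2 / (p_D) with p_i = (n_i/n_T)·P.
At X = 0.448: the mole-fraction product g(X) = Π y_i^ν_i = 0.291. Since K_p = g(X)·P^{1}, P = (K_p/g)^(1/1) = (0.494/0.291)^(1/1) = 1.7 atm.

P = 1.7 atm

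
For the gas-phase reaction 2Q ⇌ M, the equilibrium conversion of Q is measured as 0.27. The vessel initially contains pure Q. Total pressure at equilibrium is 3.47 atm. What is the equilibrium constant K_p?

K_p = 0.0632 atm^-1

Let X = conversion of Q (basis 1 mol Q); extent of reaction ξ = 0.5X.
Mole table: n_Q = 1 − X; n_M = 0.5X.
n_T = Σnᵢ = 1 − 0.5X.
At X = 0.27: n_Q = 0.73, n_M = 0.135, n_T = 0.865.
p_i = (n_i/n_T)·P. K_p = p_M / (p_Q^2) = 0.0632 atm^-1.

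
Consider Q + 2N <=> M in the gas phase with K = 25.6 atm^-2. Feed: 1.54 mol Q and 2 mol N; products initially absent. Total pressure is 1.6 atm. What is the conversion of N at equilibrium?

Take 2 mol N as basis and let X be its fractional conversion, so ξ = X.
Mole table: n_Q = 1.54 − X; n_N = 2 − 2X; n_M = X.
Total moles n_T = 3.54 − 2X.
Mole fractions y_i = n_i/n_T; K = p_M / (p_Q p_N^2) with p_i = y_i·P.
This yields a degree-3 equation in X; solving on (0,1), X = 0.873.

X = 0.873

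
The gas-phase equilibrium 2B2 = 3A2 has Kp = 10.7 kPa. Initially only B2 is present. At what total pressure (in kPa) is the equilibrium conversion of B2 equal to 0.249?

Take 1 mol B2 as basis and let X be its fractional conversion, so ξ = 0.5X.
Moles: n_B2 = 1 − X; n_A2 = 1.5X.
n_T = Σnᵢ = 1 + 0.5X.
Kp = p_A2^3 / (p_B2^2) with p_i = (n_i/n_T)·P.
At X = 0.249: the mole-fraction product g(X) = Π y_i^ν_i = 0.08215. Since Kp = g(X)·P^{1}, P = (Kp/g)^(1/1) = (10.7/0.08215)^(1/1) = 130 kPa.

P = 130 kPa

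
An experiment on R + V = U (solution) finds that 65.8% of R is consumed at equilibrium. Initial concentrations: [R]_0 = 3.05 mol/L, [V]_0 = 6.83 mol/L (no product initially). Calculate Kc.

Let X = conversion of R.
Concentrations: [R] = 3.05 − 3.05X; [V] = 6.83 − 3.05X; [U] = 3.05X.
At X = 0.658: [R] = 1.04, [V] = 4.82, [U] = 2.01.
Kc = [U] / ([R] [V]) = 0.399 L/mol.

Kc = 0.399 L/mol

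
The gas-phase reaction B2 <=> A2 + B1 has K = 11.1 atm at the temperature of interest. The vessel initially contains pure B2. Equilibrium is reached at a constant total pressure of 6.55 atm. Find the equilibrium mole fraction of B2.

Basis: 1 mol B2 initially; let X = conversion of B2. Extent ξ = X.
Moles: n_B2 = 1 − X; n_A2 = X; n_B1 = X.
Total moles n_T = 1 + X.
y_i = n_i/n_T, p_i = y_i·P. K = p_A2 p_B1 / (p_B2).
This yields a degree-2 equation in X; solving on (0,1), X = 0.793.
Then n_B2 = 0.207, n_T = 1.79, so y_B2 = 0.115.

y_B2 = 0.115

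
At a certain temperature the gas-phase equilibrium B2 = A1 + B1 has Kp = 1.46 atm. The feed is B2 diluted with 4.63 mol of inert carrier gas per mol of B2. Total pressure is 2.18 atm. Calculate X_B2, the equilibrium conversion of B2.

Basis: 1 mol B2 initially; let X = conversion of B2. Extent ξ = X.
Mole table: n_B2 = 1 − X; n_A1 = X; n_B1 = X; n_I = 4.63 (inert).
n_T = Σnᵢ = 5.63 + X.
With p_i = (n_i/n_T)P, Kp = p_A1 p_B1 / (p_B2).
This yields a degree-2 equation in X; solving on (0,1), X = 0.838.

X = 0.838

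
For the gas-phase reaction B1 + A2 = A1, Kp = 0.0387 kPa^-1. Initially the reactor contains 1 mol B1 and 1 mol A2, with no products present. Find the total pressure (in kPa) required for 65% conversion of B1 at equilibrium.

P = 185 kPa

Let X = conversion of B1 (basis 1 mol B1); extent of reaction ξ = X.
Moles: n_B1 = 1 − X; n_A2 = 1 − X; n_A1 = X.
Summing: n_T = 2 − X.
Kp = p_A1 / (p_B1 p_A2) with p_i = (n_i/n_T)·P.
At X = 0.65: the mole-fraction product g(X) = Π y_i^ν_i = 7.163. Since Kp = g(X)·P^{-1}, P = (g/Kp)^(1/1) = (7.163/0.0387)^(1/1) = 185 kPa.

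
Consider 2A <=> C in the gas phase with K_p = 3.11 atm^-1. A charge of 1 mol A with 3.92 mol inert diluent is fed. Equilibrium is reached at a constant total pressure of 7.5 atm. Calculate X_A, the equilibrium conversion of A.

X = 0.733

Basis: 1 mol A initially; let X = conversion of A. Extent ξ = 0.5X.
Moles: n_A = 1 − X; n_C = 0.5X; n_I = 3.92 (inert).
n_T = Σnᵢ = 4.92 − 0.5X.
With p_i = (n_i/n_T)P, K_p = p_C / (p_A^2).
Setting this equal to 3.11 atm^-1 and taking the physical root (0 < X < 1) gives X = 0.733.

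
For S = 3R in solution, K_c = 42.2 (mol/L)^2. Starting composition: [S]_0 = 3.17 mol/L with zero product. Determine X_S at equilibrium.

Let X = conversion of S; extent ξ = 3.17·X mol/L.
Concentrations: [S] = 3.17 − 3.17X; [R] = 9.51X.
K_c = [R]^3 / ([S]).
This equals 42.2 at X = 0.443 (the root in 0 < X < 1).

X = 0.443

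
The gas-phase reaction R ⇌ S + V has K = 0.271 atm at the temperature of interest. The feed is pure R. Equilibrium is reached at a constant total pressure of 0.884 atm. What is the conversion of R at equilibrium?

X = 0.484

Let X = conversion of R (basis 1 mol R); extent of reaction ξ = X.
At extent ξ: n_R = 1 − X; n_S = X; n_V = X.
Summing: n_T = 1 + X.
Mole fractions y_i = n_i/n_T; K = p_S p_V / (p_R) with p_i = y_i·P.
This yields a degree-2 equation in X; solving on (0,1), X = 0.484.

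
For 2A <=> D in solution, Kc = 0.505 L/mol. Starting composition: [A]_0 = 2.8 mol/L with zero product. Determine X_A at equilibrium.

Let X = conversion of A; extent ξ = 2.8X/2 mol/L.
Concentrations: [A] = 2.8 − 2.8X; [D] = 1.4X.
Kc = [D] / ([A]^2).
Equating to 0.505 L/mol: the physical root is X = 0.556.

X = 0.556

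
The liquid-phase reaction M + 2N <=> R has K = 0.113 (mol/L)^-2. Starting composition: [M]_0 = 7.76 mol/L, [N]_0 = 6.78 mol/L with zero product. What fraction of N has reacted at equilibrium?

X = 0.707

Let X = conversion of N; extent ξ = 6.78X/2 mol/L.
Concentrations: [M] = 7.76 − 3.39X; [N] = 6.78 − 6.78X; [R] = 3.39X.
K = [R] / ([M] [N]^2).
Equating to 0.113 (mol/L)^-2: the physical root is X = 0.707.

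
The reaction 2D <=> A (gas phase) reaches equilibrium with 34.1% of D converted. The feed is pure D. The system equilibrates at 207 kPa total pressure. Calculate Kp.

Let X = conversion of D (basis 1 mol D); extent of reaction ξ = 0.5X.
Mole table: n_D = 1 − X; n_A = 0.5X.
Summing: n_T = 1 − 0.5X.
At X = 0.341: n_D = 0.659, n_A = 0.171, n_T = 0.83.
p_i = (n_i/n_T)·P. Kp = p_A / (p_D^2) = 0.00157 kPa^-1.

Kp = 0.00157 kPa^-1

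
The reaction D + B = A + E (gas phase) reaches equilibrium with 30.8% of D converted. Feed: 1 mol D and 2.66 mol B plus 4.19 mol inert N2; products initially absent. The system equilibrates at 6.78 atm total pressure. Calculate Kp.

Kp = 0.0583

Let X = conversion of D (basis 1 mol D); extent of reaction ξ = X.
At extent ξ: n_D = 1 − X; n_B = 2.66 − X; n_A = X; n_E = X; n_I = 4.19 (inert).
Since Δν = 0, n_T = 7.85 throughout.
At X = 0.308: n_D = 0.692, n_B = 2.35, n_A = 0.308, n_E = 0.308, n_T = 7.85.
p_i = (n_i/n_T)·P. Kp = p_A p_E / (p_D p_B) = 0.0583.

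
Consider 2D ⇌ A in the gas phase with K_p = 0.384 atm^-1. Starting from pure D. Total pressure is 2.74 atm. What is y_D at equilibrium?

Take 1 mol D as basis and let X be its fractional conversion, so ξ = 0.5X.
Mole table: n_D = 1 − X; n_A = 0.5X.
Total moles n_T = 1 − 0.5X.
y_i = n_i/n_T, p_i = y_i·P. K_p = p_A / (p_D^2).
Setting this equal to 0.384 atm^-1 and taking the physical root (0 < X < 1) gives X = 0.562.
Then n_D = 0.438, n_T = 0.719, so y_D = 0.609.

y_D = 0.609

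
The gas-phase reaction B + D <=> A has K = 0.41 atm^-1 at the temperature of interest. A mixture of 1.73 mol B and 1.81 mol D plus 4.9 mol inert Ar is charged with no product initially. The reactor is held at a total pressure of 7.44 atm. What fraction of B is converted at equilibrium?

Take 1.73 mol B as basis and let X be its fractional conversion, so ξ = 1.73X.
Species balance: n_B = 1.73 − 1.73X; n_D = 1.81 − 1.73X; n_A = 1.73X; n_I = 4.9 (inert).
Total moles n_T = 8.44 − 1.73X.
With p_i = (n_i/n_T)P, K = p_A / (p_B p_D).
Setting this equal to 0.41 atm^-1 and taking the physical root (0 < X < 1) gives X = 0.326.

X = 0.326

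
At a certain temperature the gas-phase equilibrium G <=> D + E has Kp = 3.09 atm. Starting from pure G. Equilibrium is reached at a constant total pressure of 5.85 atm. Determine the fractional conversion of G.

Let X = conversion of G (basis 1 mol G); extent of reaction ξ = X.
Mole table: n_G = 1 − X; n_D = X; n_E = X.
Total moles n_T = 1 + X.
y_i = n_i/n_T, p_i = y_i·P. Kp = p_D p_E / (p_G).
Equating to 3.09 atm and solving on 0 < X < 1: X = 0.588.

X = 0.588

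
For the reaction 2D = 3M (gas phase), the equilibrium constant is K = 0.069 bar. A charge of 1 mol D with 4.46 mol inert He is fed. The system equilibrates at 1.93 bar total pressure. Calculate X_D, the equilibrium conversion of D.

X = 0.306

Let X = conversion of D (basis 1 mol D); extent of reaction ξ = 0.5X.
Mole table: n_D = 1 − X; n_M = 1.5X; n_I = 4.46 (inert).
Total moles n_T = 5.46 + 0.5X.
With p_i = (n_i/n_T)P, K = p_M^3 / (p_D^2).
This yields a degree-3 equation in X; solving on (0,1), X = 0.306.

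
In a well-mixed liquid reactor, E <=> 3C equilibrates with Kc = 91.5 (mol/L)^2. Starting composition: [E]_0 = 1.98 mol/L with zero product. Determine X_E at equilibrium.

X = 0.663

Let X = conversion of E; extent ξ = 1.98·X mol/L.
Concentrations: [E] = 1.98 − 1.98X; [C] = 5.94X.
Kc = [C]^3 / ([E]).
Setting equal to 91.5 and solving for X on (0,1) gives X = 0.663.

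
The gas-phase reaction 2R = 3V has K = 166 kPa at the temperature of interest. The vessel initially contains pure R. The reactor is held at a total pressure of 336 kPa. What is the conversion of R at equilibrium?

X = 0.399

Let X = conversion of R (basis 1 mol R); extent of reaction ξ = 0.5X.
Mole table: n_R = 1 − X; n_V = 1.5X.
Total moles n_T = 1 + 0.5X.
With p_i = (n_i/n_T)P, K = p_V^3 / (p_R^2).
Equating to 166 kPa and solving on 0 < X < 1: X = 0.399.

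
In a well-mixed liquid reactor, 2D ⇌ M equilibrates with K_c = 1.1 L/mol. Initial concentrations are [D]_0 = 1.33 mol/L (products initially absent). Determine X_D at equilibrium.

Let X = conversion of D; extent ξ = 1.33X/2 mol/L.
Concentrations: [D] = 1.33 − 1.33X; [M] = 0.665X.
K_c = [M] / ([D]^2).
This equals 1.1 at X = 0.562 (the root in 0 < X < 1).

X = 0.562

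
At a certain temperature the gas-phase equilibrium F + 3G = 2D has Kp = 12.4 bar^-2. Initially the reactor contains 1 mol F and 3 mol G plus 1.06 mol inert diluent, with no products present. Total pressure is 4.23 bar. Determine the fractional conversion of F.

X = 0.739

Let X = conversion of F (basis 1 mol F); extent of reaction ξ = X.
At extent ξ: n_F = 1 − X; n_G = 3 − 3X; n_D = 2X; n_I = 1.06 (inert).
Summing: n_T = 5.06 − 2X.
Mole fractions y_i = n_i/n_T; Kp = p_D^2 / (p_F p_G^3) with p_i = y_i·P.
Setting this equal to 12.4 bar^-2 and taking the physical root (0 < X < 1) gives X = 0.739.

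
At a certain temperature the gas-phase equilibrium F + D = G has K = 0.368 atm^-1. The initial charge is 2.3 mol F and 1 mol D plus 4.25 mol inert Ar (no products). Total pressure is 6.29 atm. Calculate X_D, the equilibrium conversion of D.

X = 0.382

Let X = conversion of D (basis 1 mol D); extent of reaction ξ = X.
Species balance: n_F = 2.3 − X; n_D = 1 − X; n_G = X; n_I = 4.25 (inert).
Total moles n_T = 7.55 − X.
Mole fractions y_i = n_i/n_T; K = p_G / (p_F p_D) with p_i = y_i·P.
This yields a degree-2 equation in X; solving on (0,1), X = 0.382.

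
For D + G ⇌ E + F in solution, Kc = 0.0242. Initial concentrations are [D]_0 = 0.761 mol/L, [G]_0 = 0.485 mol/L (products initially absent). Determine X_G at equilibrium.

X = 0.168

Let X = conversion of G; extent ξ = 0.485·X mol/L.
Concentrations: [D] = 0.761 − 0.485X; [G] = 0.485 − 0.485X; [E] = 0.485X; [F] = 0.485X.
Kc = [E] [F] / ([D] [G]).
Setting equal to 0.0242 and solving for X on (0,1) gives X = 0.168.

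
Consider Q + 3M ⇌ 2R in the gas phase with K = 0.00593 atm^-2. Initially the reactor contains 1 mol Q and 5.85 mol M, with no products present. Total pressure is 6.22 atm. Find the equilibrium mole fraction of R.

y_R = 0.109

Basis: 1 mol Q initially; let X = conversion of Q. Extent ξ = X.
Species balance: n_Q = 1 − X; n_M = 5.85 − 3X; n_R = 2X.
n_T = Σnᵢ = 6.85 − 2X.
y_i = n_i/n_T, p_i = y_i·P. K = p_R^2 / (p_Q p_M^3).
Equating to 0.00593 atm^-2 and solving on 0 < X < 1: X = 0.336.
Then n_R = 0.673, n_T = 6.18, so y_R = 0.109.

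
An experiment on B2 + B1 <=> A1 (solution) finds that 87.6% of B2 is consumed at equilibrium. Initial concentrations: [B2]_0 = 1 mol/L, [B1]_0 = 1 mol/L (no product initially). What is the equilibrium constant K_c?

K_c = 57 L/mol

Let X = conversion of B2.
Concentrations: [B2] = 1 − 1X; [B1] = 1 − 1X; [A1] = 1X.
At X = 0.876: [B2] = 0.124, [B1] = 0.124, [A1] = 0.876.
K_c = [A1] / ([B2] [B1]) = 57 L/mol.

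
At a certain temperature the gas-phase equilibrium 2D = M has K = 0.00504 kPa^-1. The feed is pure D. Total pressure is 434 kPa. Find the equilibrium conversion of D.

X = 0.680

Take 1 mol D as basis and let X be its fractional conversion, so ξ = 0.5X.
At extent ξ: n_D = 1 − X; n_M = 0.5X.
n_T = Σnᵢ = 1 − 0.5X.
y_i = n_i/n_T, p_i = y_i·P. K = p_M / (p_D^2).
This yields a degree-2 equation in X; solving on (0,1), X = 0.680.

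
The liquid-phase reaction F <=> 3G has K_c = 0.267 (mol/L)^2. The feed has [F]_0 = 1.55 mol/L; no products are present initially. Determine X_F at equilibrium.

X = 0.152

Let X = conversion of F; extent ξ = 1.55·X mol/L.
Concentrations: [F] = 1.55 − 1.55X; [G] = 4.65X.
K_c = [G]^3 / ([F]).
This equals 0.267 at X = 0.152 (the root in 0 < X < 1).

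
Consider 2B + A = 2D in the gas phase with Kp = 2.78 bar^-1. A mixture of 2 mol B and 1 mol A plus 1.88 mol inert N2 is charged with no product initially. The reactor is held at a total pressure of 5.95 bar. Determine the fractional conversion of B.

Let X = conversion of B (basis 2 mol B); extent of reaction ξ = X.
Mole table: n_B = 2 − 2X; n_A = 1 − X; n_D = 2X; n_I = 1.88 (inert).
Total moles n_T = 4.88 − X.
With p_i = (n_i/n_T)P, Kp = p_D^2 / (p_B^2 p_A).
Setting this equal to 2.78 bar^-1 and taking the physical root (0 < X < 1) gives X = 0.564.

X = 0.564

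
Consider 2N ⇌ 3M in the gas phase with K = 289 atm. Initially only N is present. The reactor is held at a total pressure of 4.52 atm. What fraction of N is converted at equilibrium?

Let X = conversion of N (basis 1 mol N); extent of reaction ξ = 0.5X.
Mole table: n_N = 1 − X; n_M = 1.5X.
n_T = Σnᵢ = 1 + 0.5X.
With p_i = (n_i/n_T)P, K = p_M^3 / (p_N^2).
This yields a degree-3 equation in X; solving on (0,1), X = 0.849.

X = 0.849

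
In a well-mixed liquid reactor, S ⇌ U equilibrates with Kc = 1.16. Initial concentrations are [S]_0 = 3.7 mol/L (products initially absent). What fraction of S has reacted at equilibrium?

Let X = conversion of S; extent ξ = 3.7·X mol/L.
Concentrations: [S] = 3.7 − 3.7X; [U] = 3.7X.
Kc = [U] / ([S]).
Solving Kc = 1.16 for X ∈ (0,1): X = 0.537.

X = 0.537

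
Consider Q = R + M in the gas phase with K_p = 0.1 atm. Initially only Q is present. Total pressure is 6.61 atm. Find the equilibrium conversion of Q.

Take 1 mol Q as basis and let X be its fractional conversion, so ξ = X.
Moles: n_Q = 1 − X; n_R = X; n_M = X.
Total moles n_T = 1 + X.
Mole fractions y_i = n_i/n_T; K_p = p_R p_M / (p_Q) with p_i = y_i·P.
Equating to 0.1 atm and solving on 0 < X < 1: X = 0.122.

X = 0.122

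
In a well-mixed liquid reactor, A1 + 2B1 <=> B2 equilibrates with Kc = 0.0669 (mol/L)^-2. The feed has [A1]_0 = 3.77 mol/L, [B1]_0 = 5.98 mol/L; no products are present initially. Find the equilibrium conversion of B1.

X = 0.487

Let X = conversion of B1; extent ξ = 5.98X/2 mol/L.
Concentrations: [A1] = 3.77 − 2.99X; [B1] = 5.98 − 5.98X; [B2] = 2.99X.
Kc = [B2] / ([A1] [B1]^2).
This equals 0.0669 at X = 0.487 (the root in 0 < X < 1).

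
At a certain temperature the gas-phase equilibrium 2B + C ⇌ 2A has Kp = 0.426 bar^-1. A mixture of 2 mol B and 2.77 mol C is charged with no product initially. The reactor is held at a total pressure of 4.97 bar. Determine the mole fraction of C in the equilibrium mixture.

Basis: 2 mol B initially; let X = conversion of B. Extent ξ = X.
At extent ξ: n_B = 2 − 2X; n_C = 2.77 − X; n_A = 2X.
Summing: n_T = 4.77 − X.
With p_i = (n_i/n_T)P, Kp = p_A^2 / (p_B^2 p_C).
Equating to 0.426 bar^-1 and solving on 0 < X < 1: X = 0.514.
Then n_C = 2.26, n_T = 4.26, so y_C = 0.530.

y_C = 0.530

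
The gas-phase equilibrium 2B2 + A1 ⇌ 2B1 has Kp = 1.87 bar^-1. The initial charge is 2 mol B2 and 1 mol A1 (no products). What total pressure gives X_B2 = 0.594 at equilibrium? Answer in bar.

P = 6.78 bar

Basis: 2 mol B2 initially; let X = conversion of B2. Extent ξ = X.
At extent ξ: n_B2 = 2 − 2X; n_A1 = 1 − X; n_B1 = 2X.
Total moles n_T = 3 − X.
Kp = p_B1^2 / (p_B2^2 p_A1) with p_i = (n_i/n_T)·P.
At X = 0.594: the mole-fraction product g(X) = Π y_i^ν_i = 12.68. Since Kp = g(X)·P^{-1}, P = (g/Kp)^(1/1) = (12.68/1.87)^(1/1) = 6.78 bar.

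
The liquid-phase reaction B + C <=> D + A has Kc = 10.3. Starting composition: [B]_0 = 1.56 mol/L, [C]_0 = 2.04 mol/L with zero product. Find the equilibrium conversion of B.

Let X = conversion of B; extent ξ = 1.56·X mol/L.
Concentrations: [B] = 1.56 − 1.56X; [C] = 2.04 − 1.56X; [D] = 1.56X; [A] = 1.56X.
Kc = [D] [A] / ([B] [C]).
Equating to 10.3: the physical root is X = 0.848.

X = 0.848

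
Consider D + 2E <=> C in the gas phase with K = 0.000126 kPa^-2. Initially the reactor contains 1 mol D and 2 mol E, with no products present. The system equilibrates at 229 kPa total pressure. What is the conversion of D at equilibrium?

Let X = conversion of D (basis 1 mol D); extent of reaction ξ = X.
Moles: n_D = 1 − X; n_E = 2 − 2X; n_C = X.
Total moles n_T = 3 − 2X.
With p_i = (n_i/n_T)P, K = p_C / (p_D p_E^2).
Setting this equal to 0.000126 kPa^-2 and taking the physical root (0 < X < 1) gives X = 0.580.

X = 0.580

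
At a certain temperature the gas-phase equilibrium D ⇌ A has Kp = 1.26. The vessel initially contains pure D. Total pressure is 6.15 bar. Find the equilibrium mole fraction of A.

Take 1 mol D as basis and let X be its fractional conversion, so ξ = X.
At extent ξ: n_D = 1 − X; n_A = X.
Total moles n_T = 1 (Δν = 0, constant).
With p_i = (n_i/n_T)P, Kp = p_A / (p_D).
This yields a degree-1 equation in X; solving on (0,1), X = 0.558.
Then n_A = 0.558, n_T = 1, so y_A = 0.558.

y_A = 0.558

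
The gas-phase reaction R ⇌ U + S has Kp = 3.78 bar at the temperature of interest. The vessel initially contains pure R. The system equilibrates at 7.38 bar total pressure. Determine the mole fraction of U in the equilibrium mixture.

Let X = conversion of R (basis 1 mol R); extent of reaction ξ = X.
Moles: n_R = 1 − X; n_U = X; n_S = X.
n_T = Σnᵢ = 1 + X.
Mole fractions y_i = n_i/n_T; Kp = p_U p_S / (p_R) with p_i = y_i·P.
This yields a degree-2 equation in X; solving on (0,1), X = 0.582.
Then n_U = 0.582, n_T = 1.58, so y_U = 0.368.

y_U = 0.368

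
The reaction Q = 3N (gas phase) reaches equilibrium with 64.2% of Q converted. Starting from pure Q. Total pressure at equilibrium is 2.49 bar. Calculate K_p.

K_p = 23.7 bar^2

Basis: 1 mol Q initially; let X = conversion of Q. Extent ξ = X.
Moles: n_Q = 1 − X; n_N = 3X.
n_T = Σnᵢ = 1 + 2X.
At X = 0.642: n_Q = 0.358, n_N = 1.93, n_T = 2.28.
p_i = (n_i/n_T)·P. K_p = p_N^3 / (p_Q) = 23.7 bar^2.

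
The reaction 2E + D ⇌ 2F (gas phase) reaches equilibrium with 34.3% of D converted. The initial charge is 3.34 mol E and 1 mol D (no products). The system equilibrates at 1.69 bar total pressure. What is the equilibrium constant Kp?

Kp = 0.241 bar^-1

Basis: 1 mol D initially; let X = conversion of D. Extent ξ = X.
At extent ξ: n_E = 3.34 − 2X; n_D = 1 − X; n_F = 2X.
Total moles n_T = 4.34 − X.
At X = 0.343: n_E = 2.65, n_D = 0.657, n_F = 0.686, n_T = 4.
p_i = (n_i/n_T)·P. Kp = p_F^2 / (p_E^2 p_D) = 0.241 bar^-1.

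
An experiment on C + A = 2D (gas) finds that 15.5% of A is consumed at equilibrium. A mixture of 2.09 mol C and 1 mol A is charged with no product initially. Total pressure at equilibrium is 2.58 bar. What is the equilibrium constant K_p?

Let X = conversion of A (basis 1 mol A); extent of reaction ξ = X.
At extent ξ: n_C = 2.09 − X; n_A = 1 − X; n_D = 2X.
Total moles n_T = 3.09 (Δν = 0, constant).
At X = 0.155: n_C = 1.93, n_A = 0.845, n_D = 0.31, n_T = 3.09.
p_i = (n_i/n_T)·P. K_p = p_D^2 / (p_C p_A) = 0.0588.

K_p = 0.0588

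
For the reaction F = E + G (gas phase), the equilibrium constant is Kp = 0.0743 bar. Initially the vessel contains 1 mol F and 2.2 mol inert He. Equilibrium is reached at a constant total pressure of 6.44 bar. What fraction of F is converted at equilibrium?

Basis: 1 mol F initially; let X = conversion of F. Extent ξ = X.
Moles: n_F = 1 − X; n_E = X; n_G = X; n_I = 2.2 (inert).
Total moles n_T = 3.2 + X.
Mole fractions y_i = n_i/n_T; Kp = p_E p_G / (p_F) with p_i = y_i·P.
This yields a degree-2 equation in X; solving on (0,1), X = 0.179.

X = 0.179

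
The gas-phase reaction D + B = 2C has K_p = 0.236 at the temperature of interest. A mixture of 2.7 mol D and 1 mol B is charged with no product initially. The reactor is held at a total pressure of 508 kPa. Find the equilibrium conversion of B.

X = 0.311

Basis: 1 mol B initially; let X = conversion of B. Extent ξ = X.
Moles: n_D = 2.7 − X; n_B = 1 − X; n_C = 2X.
Total moles n_T = 3.7 (Δν = 0, constant).
With p_i = (n_i/n_T)P, K_p = p_C^2 / (p_D p_B).
Equating to 0.236 and solving on 0 < X < 1: X = 0.311.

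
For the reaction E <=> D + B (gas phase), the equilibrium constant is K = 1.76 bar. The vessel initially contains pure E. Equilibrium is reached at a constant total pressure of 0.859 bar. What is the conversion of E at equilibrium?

Take 1 mol E as basis and let X be its fractional conversion, so ξ = X.
Moles: n_E = 1 − X; n_D = X; n_B = X.
n_T = Σnᵢ = 1 + X.
Mole fractions y_i = n_i/n_T; K = p_D p_B / (p_E) with p_i = y_i·P.
This yields a degree-2 equation in X; solving on (0,1), X = 0.820.

X = 0.820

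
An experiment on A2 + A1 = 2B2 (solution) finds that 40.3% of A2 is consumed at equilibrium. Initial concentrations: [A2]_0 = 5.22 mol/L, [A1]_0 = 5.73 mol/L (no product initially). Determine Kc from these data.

Let X = conversion of A2.
Concentrations: [A2] = 5.22 − 5.22X; [A1] = 5.73 − 5.22X; [B2] = 10.4X.
At X = 0.403: [A2] = 3.12, [A1] = 3.63, [B2] = 4.21.
Kc = [B2]^2 / ([A2] [A1]) = 1.57.

Kc = 1.57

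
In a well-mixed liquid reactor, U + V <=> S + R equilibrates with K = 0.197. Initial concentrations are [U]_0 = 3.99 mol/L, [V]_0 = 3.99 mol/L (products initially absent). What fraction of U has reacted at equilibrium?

Let X = conversion of U; extent ξ = 3.99·X mol/L.
Concentrations: [U] = 3.99 − 3.99X; [V] = 3.99 − 3.99X; [S] = 3.99X; [R] = 3.99X.
K = [S] [R] / ([U] [V]).
Equating to 0.197: the physical root is X = 0.307.

X = 0.307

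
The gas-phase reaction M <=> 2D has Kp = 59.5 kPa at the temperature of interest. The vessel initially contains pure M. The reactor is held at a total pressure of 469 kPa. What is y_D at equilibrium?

y_D = 0.298

Basis: 1 mol M initially; let X = conversion of M. Extent ξ = X.
Mole table: n_M = 1 − X; n_D = 2X.
Summing: n_T = 1 + X.
With p_i = (n_i/n_T)P, Kp = p_D^2 / (p_M).
This yields a degree-2 equation in X; solving on (0,1), X = 0.175.
Then n_D = 0.351, n_T = 1.18, so y_D = 0.298.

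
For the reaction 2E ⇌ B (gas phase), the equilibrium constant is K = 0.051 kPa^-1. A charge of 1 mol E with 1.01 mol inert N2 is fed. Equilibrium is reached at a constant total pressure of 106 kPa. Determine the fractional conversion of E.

Let X = conversion of E (basis 1 mol E); extent of reaction ξ = 0.5X.
At extent ξ: n_E = 1 − X; n_B = 0.5X; n_I = 1.01 (inert).
Summing: n_T = 2.01 − 0.5X.
y_i = n_i/n_T, p_i = y_i·P. K = p_B / (p_E^2).
Setting this equal to 0.051 kPa^-1 and taking the physical root (0 < X < 1) gives X = 0.677.

X = 0.677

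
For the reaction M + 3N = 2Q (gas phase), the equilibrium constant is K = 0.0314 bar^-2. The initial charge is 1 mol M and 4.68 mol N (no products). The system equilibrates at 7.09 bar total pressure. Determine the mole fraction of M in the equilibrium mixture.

Take 1 mol M as basis and let X be its fractional conversion, so ξ = X.
Species balance: n_M = 1 − X; n_N = 4.68 − 3X; n_Q = 2X.
Summing: n_T = 5.68 − 2X.
y_i = n_i/n_T, p_i = y_i·P. K = p_Q^2 / (p_M p_N^3).
Setting this equal to 0.0314 bar^-2 and taking the physical root (0 < X < 1) gives X = 0.519.
Then n_M = 0.481, n_T = 4.64, so y_M = 0.104.

y_M = 0.104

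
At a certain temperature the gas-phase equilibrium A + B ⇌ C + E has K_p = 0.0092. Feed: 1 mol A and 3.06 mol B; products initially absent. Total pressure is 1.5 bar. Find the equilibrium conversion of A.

X = 0.151

Basis: 1 mol A initially; let X = conversion of A. Extent ξ = X.
Mole table: n_A = 1 − X; n_B = 3.06 − X; n_C = X; n_E = X.
Total moles n_T = 4.06 (Δν = 0, constant).
y_i = n_i/n_T, p_i = y_i·P. K_p = p_C p_E / (p_A p_B).
Setting this equal to 0.0092 and taking the physical root (0 < X < 1) gives X = 0.151.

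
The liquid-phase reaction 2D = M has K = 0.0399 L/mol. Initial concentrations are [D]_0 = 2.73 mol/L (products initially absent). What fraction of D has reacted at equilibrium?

X = 0.155

Let X = conversion of D; extent ξ = 2.73X/2 mol/L.
Concentrations: [D] = 2.73 − 2.73X; [M] = 1.36X.
K = [M] / ([D]^2).
Setting equal to 0.0399 and solving for X on (0,1) gives X = 0.155.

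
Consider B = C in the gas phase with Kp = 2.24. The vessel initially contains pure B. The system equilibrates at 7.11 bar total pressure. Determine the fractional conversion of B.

Let X = conversion of B (basis 1 mol B); extent of reaction ξ = X.
At extent ξ: n_B = 1 − X; n_C = X.
Since Δν = 0, n_T = 1 throughout.
y_i = n_i/n_T, p_i = y_i·P. Kp = p_C / (p_B).
This yields a degree-1 equation in X; solving on (0,1), X = 0.691.

X = 0.691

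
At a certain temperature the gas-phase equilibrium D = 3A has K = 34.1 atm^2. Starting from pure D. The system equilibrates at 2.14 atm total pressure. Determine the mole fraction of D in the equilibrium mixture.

Basis: 1 mol D initially; let X = conversion of D. Extent ξ = X.
Species balance: n_D = 1 − X; n_A = 3X.
Total moles n_T = 1 + 2X.
Mole fractions y_i = n_i/n_T; K = p_A^3 / (p_D) with p_i = y_i·P.
Setting this equal to 34.1 atm^2 and taking the physical root (0 < X < 1) gives X = 0.753.
Then n_D = 0.247, n_T = 2.51, so y_D = 0.098.

y_D = 0.098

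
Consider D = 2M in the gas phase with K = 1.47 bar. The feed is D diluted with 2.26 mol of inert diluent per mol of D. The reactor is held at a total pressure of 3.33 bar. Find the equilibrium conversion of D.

Let X = conversion of D (basis 1 mol D); extent of reaction ξ = X.
Species balance: n_D = 1 − X; n_M = 2X; n_I = 2.26 (inert).
Summing: n_T = 3.26 + X.
With p_i = (n_i/n_T)P, K = p_M^2 / (p_D).
Substituting and setting equal to 1.47 bar gives a polynomial in X; the root in (0,1) is X = 0.468.

X = 0.468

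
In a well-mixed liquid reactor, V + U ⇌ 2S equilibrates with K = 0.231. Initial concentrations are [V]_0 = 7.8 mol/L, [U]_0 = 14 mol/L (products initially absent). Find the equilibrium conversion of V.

Let X = conversion of V; extent ξ = 7.8·X mol/L.
Concentrations: [V] = 7.8 − 7.8X; [U] = 14 − 7.8X; [S] = 15.6X.
K = [S]^2 / ([V] [U]).
This equals 0.231 at X = 0.257 (the root in 0 < X < 1).

X = 0.257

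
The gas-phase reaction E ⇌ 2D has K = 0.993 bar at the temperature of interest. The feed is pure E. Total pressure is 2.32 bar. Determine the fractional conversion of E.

X = 0.311

Let X = conversion of E (basis 1 mol E); extent of reaction ξ = X.
Moles: n_E = 1 − X; n_D = 2X.
Summing: n_T = 1 + X.
y_i = n_i/n_T, p_i = y_i·P. K = p_D^2 / (p_E).
Equating to 0.993 bar and solving on 0 < X < 1: X = 0.311.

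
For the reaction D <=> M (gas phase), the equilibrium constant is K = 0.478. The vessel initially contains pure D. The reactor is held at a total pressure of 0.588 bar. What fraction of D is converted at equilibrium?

Basis: 1 mol D initially; let X = conversion of D. Extent ξ = X.
Species balance: n_D = 1 − X; n_M = X.
Since Δν = 0, n_T = 1 throughout.
With p_i = (n_i/n_T)P, K = p_M / (p_D).
This yields a degree-1 equation in X; solving on (0,1), X = 0.323.

X = 0.323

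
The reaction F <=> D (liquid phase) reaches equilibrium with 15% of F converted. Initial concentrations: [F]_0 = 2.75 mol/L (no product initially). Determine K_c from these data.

Let X = conversion of F.
Concentrations: [F] = 2.75 − 2.75X; [D] = 2.75X.
At X = 0.15: [F] = 2.34, [D] = 0.412.
K_c = [D] / ([F]) = 0.176.

K_c = 0.176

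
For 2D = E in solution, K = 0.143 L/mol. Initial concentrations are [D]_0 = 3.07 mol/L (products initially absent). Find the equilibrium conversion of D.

X = 0.360

Let X = conversion of D; extent ξ = 3.07X/2 mol/L.
Concentrations: [D] = 3.07 − 3.07X; [E] = 1.53X.
K = [E] / ([D]^2).
Solving K = 0.143 for X ∈ (0,1): X = 0.360.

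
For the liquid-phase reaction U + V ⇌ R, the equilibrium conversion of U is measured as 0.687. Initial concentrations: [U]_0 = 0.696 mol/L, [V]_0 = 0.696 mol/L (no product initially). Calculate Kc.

Kc = 10.1 L/mol

Let X = conversion of U.
Concentrations: [U] = 0.696 − 0.696X; [V] = 0.696 − 0.696X; [R] = 0.696X.
At X = 0.687: [U] = 0.218, [V] = 0.218, [R] = 0.478.
Kc = [R] / ([U] [V]) = 10.1 L/mol.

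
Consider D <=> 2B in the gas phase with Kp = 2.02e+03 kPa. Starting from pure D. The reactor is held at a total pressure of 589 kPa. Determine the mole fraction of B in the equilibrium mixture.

Let X = conversion of D (basis 1 mol D); extent of reaction ξ = X.
Moles: n_D = 1 − X; n_B = 2X.
Total moles n_T = 1 + X.
Mole fractions y_i = n_i/n_T; Kp = p_B^2 / (p_D) with p_i = y_i·P.
Equating to 2.02e+03 kPa and solving on 0 < X < 1: X = 0.679.
Then n_B = 1.36, n_T = 1.68, so y_B = 0.809.

y_B = 0.809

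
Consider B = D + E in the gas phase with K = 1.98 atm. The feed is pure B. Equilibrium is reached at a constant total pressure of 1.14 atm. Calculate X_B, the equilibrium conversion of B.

Basis: 1 mol B initially; let X = conversion of B. Extent ξ = X.
Species balance: n_B = 1 − X; n_D = X; n_E = X.
Total moles n_T = 1 + X.
With p_i = (n_i/n_T)P, K = p_D p_E / (p_B).
Setting this equal to 1.98 atm and taking the physical root (0 < X < 1) gives X = 0.797.

X = 0.797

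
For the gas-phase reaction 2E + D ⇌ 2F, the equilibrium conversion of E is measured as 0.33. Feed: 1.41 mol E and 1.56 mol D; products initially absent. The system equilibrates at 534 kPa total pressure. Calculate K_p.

K_p = 0.000937 kPa^-1

Take 1.41 mol E as basis and let X be its fractional conversion, so ξ = 0.705X.
Moles: n_E = 1.41 − 1.41X; n_D = 1.56 − 0.705X; n_F = 1.41X.
n_T = Σnᵢ = 2.97 − 0.705X.
At X = 0.33: n_E = 0.945, n_D = 1.33, n_F = 0.465, n_T = 2.74.
p_i = (n_i/n_T)·P. K_p = p_F^2 / (p_E^2 p_D) = 0.000937 kPa^-1.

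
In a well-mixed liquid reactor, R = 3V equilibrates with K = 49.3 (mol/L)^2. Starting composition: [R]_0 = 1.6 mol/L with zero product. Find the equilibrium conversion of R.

X = 0.637

Let X = conversion of R; extent ξ = 1.6·X mol/L.
Concentrations: [R] = 1.6 − 1.6X; [V] = 4.8X.
K = [V]^3 / ([R]).
Solving K = 49.3 for X ∈ (0,1): X = 0.637.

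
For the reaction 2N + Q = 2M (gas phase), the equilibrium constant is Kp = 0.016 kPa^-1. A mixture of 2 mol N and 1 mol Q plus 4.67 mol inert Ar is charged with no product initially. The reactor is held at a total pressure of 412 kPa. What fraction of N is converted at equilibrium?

X = 0.421

Basis: 2 mol N initially; let X = conversion of N. Extent ξ = X.
Mole table: n_N = 2 − 2X; n_Q = 1 − X; n_M = 2X; n_I = 4.67 (inert).
n_T = Σnᵢ = 7.67 − X.
y_i = n_i/n_T, p_i = y_i·P. Kp = p_M^2 / (p_N^2 p_Q).
Equating to 0.016 kPa^-1 and solving on 0 < X < 1: X = 0.421.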